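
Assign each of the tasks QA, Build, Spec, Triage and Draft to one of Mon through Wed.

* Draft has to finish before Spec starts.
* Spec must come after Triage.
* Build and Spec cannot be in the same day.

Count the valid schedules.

Splitting on QA: it can be Mon (10), Tue (10), Wed (10). Listing each branch's schedules as (Build, Spec, Triage, Draft):
QA=Mon: (Mon,Tue,Mon,Mon) (Mon,Wed,Mon,Mon) (Mon,Wed,Mon,Tue) (Mon,Wed,Tue,Mon) (Mon,Wed,Tue,Tue) (Tue,Wed,Mon,Mon) (Tue,Wed,Mon,Tue) (Tue,Wed,Tue,Mon) (Tue,Wed,Tue,Tue) (Wed,Tue,Mon,Mon) — 10.
QA=Tue: (Mon,Tue,Mon,Mon) (Mon,Wed,Mon,Mon) (Mon,Wed,Mon,Tue) (Mon,Wed,Tue,Mon) (Mon,Wed,Tue,Tue) (Tue,Wed,Mon,Mon) (Tue,Wed,Mon,Tue) (Tue,Wed,Tue,Mon) (Tue,Wed,Tue,Tue) (Wed,Tue,Mon,Mon) — 10.
QA=Wed: (Mon,Tue,Mon,Mon) (Mon,Wed,Mon,Mon) (Mon,Wed,Mon,Tue) (Mon,Wed,Tue,Mon) (Mon,Wed,Tue,Tue) (Tue,Wed,Mon,Mon) (Tue,Wed,Mon,Tue) (Tue,Wed,Tue,Mon) (Tue,Wed,Tue,Tue) (Wed,Tue,Mon,Mon) — 10.
Summing: 10 + 10 + 10 = 30.

30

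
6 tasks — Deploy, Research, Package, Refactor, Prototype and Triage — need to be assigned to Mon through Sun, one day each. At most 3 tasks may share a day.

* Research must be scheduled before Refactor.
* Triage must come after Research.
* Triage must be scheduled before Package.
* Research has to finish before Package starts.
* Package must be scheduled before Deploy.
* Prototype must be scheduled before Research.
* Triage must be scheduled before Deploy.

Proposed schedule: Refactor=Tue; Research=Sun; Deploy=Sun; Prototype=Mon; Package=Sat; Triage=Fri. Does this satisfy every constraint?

Triage must come after Research — violated.
At most 3 tasks may share a day — holds.
Research has to finish before Package starts — violated.
Prototype must be scheduled before Research — holds.
Triage must be scheduled before Package — holds.
Research must be scheduled before Refactor — violated.
Package must be scheduled before Deploy — holds.
Triage must be scheduled before Deploy — holds.

No — it violates: Research must be scheduled before Refactor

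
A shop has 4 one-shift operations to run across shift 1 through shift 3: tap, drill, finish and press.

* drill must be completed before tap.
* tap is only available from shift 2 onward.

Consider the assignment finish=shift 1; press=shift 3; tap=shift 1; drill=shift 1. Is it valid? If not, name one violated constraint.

No — it violates: tap is only available from shift 2 onward

drill must be completed before tap — violated.
tap is only available from shift 2 onward — violated.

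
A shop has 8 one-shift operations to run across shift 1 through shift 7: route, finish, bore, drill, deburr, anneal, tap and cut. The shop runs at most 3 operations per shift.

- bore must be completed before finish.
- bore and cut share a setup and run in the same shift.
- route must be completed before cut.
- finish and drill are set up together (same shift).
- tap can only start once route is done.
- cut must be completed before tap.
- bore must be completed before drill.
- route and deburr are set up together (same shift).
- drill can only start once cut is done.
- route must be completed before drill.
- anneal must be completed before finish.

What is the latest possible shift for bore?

Bore must be in the same shift as cut, which can't be before shift 2, so bore is at least shift 2; downstream work caps bore at shift 6.
bore at shift 6 is achievable: cut=shift 6, route=shift 1, drill=shift 7, anneal=shift 1, deburr=shift 1, tap=shift 7, bore=shift 6, finish=shift 7.

shift 6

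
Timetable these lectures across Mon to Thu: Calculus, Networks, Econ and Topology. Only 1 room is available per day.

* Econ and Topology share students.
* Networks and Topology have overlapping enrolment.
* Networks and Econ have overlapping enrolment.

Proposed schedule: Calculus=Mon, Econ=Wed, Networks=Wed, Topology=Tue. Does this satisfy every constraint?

No — it violates: Networks and Econ have overlapping enrolment

Networks and Topology have overlapping enrolment — holds.
Only 1 room is available per day — violated.
Networks and Econ have overlapping enrolment — violated.
Econ and Topology share students — holds.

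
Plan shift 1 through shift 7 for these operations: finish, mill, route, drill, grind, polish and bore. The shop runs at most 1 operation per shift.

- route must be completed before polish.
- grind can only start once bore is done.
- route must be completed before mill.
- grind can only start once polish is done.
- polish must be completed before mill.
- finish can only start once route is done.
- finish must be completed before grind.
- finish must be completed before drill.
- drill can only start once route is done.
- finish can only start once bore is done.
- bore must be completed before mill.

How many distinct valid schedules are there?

Splitting on finish: it can be shift 3 (16), shift 4 (18), shift 5 (6). Listing each branch's schedules as (mill, route, drill, grind, polish, bore) by shift number:
finish=shift 3: (5,1,6,7,4,2) (5,1,7,6,4,2) (5,2,6,7,4,1) (5,2,7,6,4,1) (6,1,4,7,5,2) (6,1,5,7,4,2) (6,1,7,5,4,2) (6,2,4,7,5,1) (6,2,5,7,4,1) (6,2,7,5,4,1) (7,1,4,6,5,2) (7,1,5,6,4,2) (7,1,6,5,4,2) (7,2,4,6,5,1) (7,2,5,6,4,1) (7,2,6,5,4,1) — 16.
finish=shift 4: (5,1,6,7,2,3) (5,1,6,7,3,2) (5,1,7,6,2,3) (5,1,7,6,3,2) (5,2,6,7,3,1) (5,2,7,6,3,1) (6,1,5,7,2,3) (6,1,5,7,3,2) (6,1,7,5,2,3) (6,1,7,5,3,2) (6,2,5,7,3,1) (6,2,7,5,3,1) (7,1,5,6,2,3) (7,1,5,6,3,2) (7,1,6,5,2,3) (7,1,6,5,3,2) (7,2,5,6,3,1) (7,2,6,5,3,1) — 18.
finish=shift 5: (4,1,6,7,2,3) (4,1,6,7,3,2) (4,1,7,6,2,3) (4,1,7,6,3,2) (4,2,6,7,3,1) (4,2,7,6,3,1) — 6.
Summing: 16 + 18 + 6 = 40.

40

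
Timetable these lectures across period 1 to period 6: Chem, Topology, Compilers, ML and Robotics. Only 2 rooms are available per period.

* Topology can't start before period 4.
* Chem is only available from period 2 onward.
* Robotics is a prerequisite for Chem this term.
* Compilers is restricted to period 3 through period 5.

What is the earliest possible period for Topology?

period 4

Topology is available from period 4.
Topology at period 4 is achievable: Robotics in period 1, Topology in period 4, Chem in period 2, ML in period 1, Compilers in period 3.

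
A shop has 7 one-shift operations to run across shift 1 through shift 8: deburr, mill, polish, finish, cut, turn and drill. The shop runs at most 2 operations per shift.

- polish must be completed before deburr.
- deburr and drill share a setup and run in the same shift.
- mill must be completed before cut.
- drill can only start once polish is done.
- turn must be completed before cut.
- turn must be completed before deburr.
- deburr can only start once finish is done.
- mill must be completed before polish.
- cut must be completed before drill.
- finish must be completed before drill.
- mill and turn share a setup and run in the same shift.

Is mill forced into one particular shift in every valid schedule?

No

mill can be shift 1 (e.g. polish in shift 2; cut in shift 2; finish in shift 3; drill in shift 4; turn in shift 1; mill in shift 1; deburr in shift 4) or shift 2 (e.g. drill -> shift 4, polish -> shift 3, cut -> shift 3, finish -> shift 1, mill -> shift 2, turn -> shift 2, deburr -> shift 4).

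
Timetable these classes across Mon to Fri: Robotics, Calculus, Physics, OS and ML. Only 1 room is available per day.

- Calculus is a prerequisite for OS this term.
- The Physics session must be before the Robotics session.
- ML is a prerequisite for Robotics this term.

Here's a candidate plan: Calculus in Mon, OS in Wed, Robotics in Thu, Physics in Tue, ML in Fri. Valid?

Calculus is a prerequisite for OS this term — holds.
The Physics session must be before the Robotics session — holds.
ML is a prerequisite for Robotics this term — violated.
Only 1 room is available per day — holds.

Invalid. ML is a prerequisite for Robotics this term.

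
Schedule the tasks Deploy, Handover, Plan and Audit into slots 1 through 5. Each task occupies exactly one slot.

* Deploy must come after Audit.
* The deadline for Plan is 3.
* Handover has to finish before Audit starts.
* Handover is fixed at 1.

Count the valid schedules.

Splitting on Deploy: it can be 3 (3), 4 (6), 5 (9). Listing each branch's schedules as (Handover, Plan, Audit):
Deploy=3: (1,1,2) (1,2,2) (1,3,2) — 3.
Deploy=4: (1,1,2) (1,1,3) (1,2,2) (1,2,3) (1,3,2) (1,3,3) — 6.
Deploy=5: (1,1,2) (1,1,3) (1,1,4) (1,2,2) (1,2,3) (1,2,4) (1,3,2) (1,3,3) (1,3,4) — 9.
Summing: 3 + 6 + 9 = 18.

18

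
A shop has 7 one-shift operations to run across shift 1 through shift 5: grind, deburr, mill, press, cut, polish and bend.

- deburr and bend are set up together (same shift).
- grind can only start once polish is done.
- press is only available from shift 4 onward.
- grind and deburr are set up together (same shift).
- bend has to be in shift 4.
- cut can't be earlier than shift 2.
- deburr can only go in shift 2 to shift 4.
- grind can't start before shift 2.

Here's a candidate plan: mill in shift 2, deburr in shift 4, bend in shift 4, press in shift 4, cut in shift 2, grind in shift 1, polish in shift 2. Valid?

Invalid. grind can't start before shift 2.

press is only available from shift 4 onward — holds.
cut can't be earlier than shift 2 — holds.
grind and deburr are set up together (same shift) — violated.
deburr can only go in shift 2 to shift 4 — holds.
deburr and bend are set up together (same shift) — holds.
grind can't start before shift 2 — violated.
grind can only start once polish is done — violated.
bend has to be in shift 4 — holds.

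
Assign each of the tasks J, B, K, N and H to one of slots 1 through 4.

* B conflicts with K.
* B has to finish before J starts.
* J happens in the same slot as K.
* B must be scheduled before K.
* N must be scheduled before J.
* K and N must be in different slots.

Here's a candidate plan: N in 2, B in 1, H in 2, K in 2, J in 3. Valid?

B must be scheduled before K — holds.
B has to finish before J starts — holds.
N must be scheduled before J — holds.
B conflicts with K — holds.
K and N must be in different slots — violated.
J happens in the same slot as K — violated.

Invalid. J happens in the same slot as K.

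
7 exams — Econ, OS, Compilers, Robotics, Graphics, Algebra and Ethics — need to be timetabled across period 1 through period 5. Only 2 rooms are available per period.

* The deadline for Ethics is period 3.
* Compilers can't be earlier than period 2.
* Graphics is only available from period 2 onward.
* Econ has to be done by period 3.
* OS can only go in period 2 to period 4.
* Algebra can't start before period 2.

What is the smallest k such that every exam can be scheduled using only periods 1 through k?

With at most 2 per period and 7 exams, at least 4 periods are needed.
OS can't be placed before period 2, so the schedule must run through at least period 2.
4 works (last occupied period: period 4): for example Econ=period 1, Algebra=period 3, Compilers=period 2, Ethics=period 1, Graphics=period 3, Robotics=period 4, OS=period 2.

4 periods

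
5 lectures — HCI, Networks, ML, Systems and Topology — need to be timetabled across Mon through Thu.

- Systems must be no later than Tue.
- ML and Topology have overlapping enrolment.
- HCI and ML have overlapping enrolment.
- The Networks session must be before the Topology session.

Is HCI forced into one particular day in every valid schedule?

No

HCI can be Mon (e.g. HCI in Mon, ML in Wed, Topology in Tue, Systems in Mon, Networks in Mon) or Tue (e.g. HCI=Tue; Topology=Tue; Systems=Mon; Networks=Mon; ML=Mon).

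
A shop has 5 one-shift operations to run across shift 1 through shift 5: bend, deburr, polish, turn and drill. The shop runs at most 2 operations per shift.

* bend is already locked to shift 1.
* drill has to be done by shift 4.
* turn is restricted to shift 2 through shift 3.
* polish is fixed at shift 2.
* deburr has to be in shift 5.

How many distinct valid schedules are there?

7

Splitting on turn: it can be shift 2 (3), shift 3 (4). Listing each branch's schedules as (bend, deburr, polish, drill) by shift number:
turn=shift 2: (1,5,2,1) (1,5,2,3) (1,5,2,4) — 3.
turn=shift 3: (1,5,2,1) (1,5,2,2) (1,5,2,3) (1,5,2,4) — 4.
Summing: 3 + 4 = 7.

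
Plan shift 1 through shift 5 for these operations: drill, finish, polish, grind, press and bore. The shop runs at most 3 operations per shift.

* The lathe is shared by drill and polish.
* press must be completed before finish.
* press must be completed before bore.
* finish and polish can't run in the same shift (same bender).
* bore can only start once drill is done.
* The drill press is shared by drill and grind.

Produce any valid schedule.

drill -> shift 1, press -> shift 1, grind -> shift 2, bore -> shift 2, finish -> shift 2, polish -> shift 3

Checking: press(shift 1) before bore(shift 2); drill(shift 1) before bore(shift 2); press(shift 1) before finish(shift 2); drill(shift 1) != polish(shift 3); finish(shift 2) != polish(shift 3); drill(shift 1) != grind(shift 2); max 3 per shift (cap 3).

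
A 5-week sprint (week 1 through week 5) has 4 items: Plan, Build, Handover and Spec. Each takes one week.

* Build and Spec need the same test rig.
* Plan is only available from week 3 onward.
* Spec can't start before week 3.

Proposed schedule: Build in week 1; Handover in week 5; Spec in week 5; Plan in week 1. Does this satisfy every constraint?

No — it violates: Plan is only available from week 3 onward

Spec can't start before week 3 — holds.
Build and Spec need the same test rig — holds.
Plan is only available from week 3 onward — violated.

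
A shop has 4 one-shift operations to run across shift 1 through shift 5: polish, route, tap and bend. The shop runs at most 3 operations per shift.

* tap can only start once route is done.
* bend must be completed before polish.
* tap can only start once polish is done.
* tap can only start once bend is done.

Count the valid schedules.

35

Splitting on polish: it can be shift 2 (9), shift 3 (14), shift 4 (12). Listing each branch's schedules as (route, tap, bend) by shift number:
polish=shift 2: (1,3,1) (1,4,1) (1,5,1) (2,3,1) (2,4,1) (2,5,1) (3,4,1) (3,5,1) (4,5,1) — 9.
polish=shift 3: (1,4,1) (1,4,2) (1,5,1) (1,5,2) (2,4,1) (2,4,2) (2,5,1) (2,5,2) (3,4,1) (3,4,2) (3,5,1) (3,5,2) (4,5,1) (4,5,2) — 14.
polish=shift 4: (1,5,1) (1,5,2) (1,5,3) (2,5,1) (2,5,2) (2,5,3) (3,5,1) (3,5,2) (3,5,3) (4,5,1) (4,5,2) (4,5,3) — 12.
Summing: 9 + 14 + 12 = 35.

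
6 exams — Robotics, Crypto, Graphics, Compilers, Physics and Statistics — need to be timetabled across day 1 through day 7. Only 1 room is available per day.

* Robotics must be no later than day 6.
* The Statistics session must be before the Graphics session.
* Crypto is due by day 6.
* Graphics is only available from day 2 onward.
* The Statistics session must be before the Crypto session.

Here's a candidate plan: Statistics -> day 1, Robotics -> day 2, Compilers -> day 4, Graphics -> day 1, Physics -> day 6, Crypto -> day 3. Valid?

No — it violates: Graphics is only available from day 2 onward

Robotics must be no later than day 6 — holds.
The Statistics session must be before the Crypto session — holds.
Crypto is due by day 6 — holds.
The Statistics session must be before the Graphics session — violated.
Only 1 room is available per day — violated.
Graphics is only available from day 2 onward — violated.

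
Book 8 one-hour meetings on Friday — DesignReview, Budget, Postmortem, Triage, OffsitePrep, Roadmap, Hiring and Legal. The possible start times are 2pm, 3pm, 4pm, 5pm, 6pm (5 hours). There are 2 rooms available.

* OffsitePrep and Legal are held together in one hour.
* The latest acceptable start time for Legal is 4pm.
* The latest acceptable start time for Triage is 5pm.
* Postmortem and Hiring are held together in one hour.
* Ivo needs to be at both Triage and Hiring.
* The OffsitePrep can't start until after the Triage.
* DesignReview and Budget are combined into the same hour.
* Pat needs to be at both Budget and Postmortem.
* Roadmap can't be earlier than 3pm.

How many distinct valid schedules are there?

Splitting on DesignReview: it can be 2pm (4), 3pm (2), 4pm (2), 5pm (7), 6pm (7). Listing each branch's schedules as (Budget, Postmortem, Triage, OffsitePrep, Roadmap, Hiring, Legal):
DesignReview=2pm: (2pm,5pm,3pm,4pm,3pm,5pm,4pm) (2pm,5pm,3pm,4pm,6pm,5pm,4pm) (2pm,6pm,3pm,4pm,3pm,6pm,4pm) (2pm,6pm,3pm,4pm,5pm,6pm,4pm) — 4.
DesignReview=3pm: (3pm,5pm,2pm,4pm,6pm,5pm,4pm) (3pm,6pm,2pm,4pm,5pm,6pm,4pm) — 2.
DesignReview=4pm: (4pm,5pm,2pm,3pm,6pm,5pm,3pm) (4pm,6pm,2pm,3pm,5pm,6pm,3pm) — 2.
DesignReview=5pm: (5pm,2pm,3pm,4pm,3pm,2pm,4pm) (5pm,2pm,3pm,4pm,6pm,2pm,4pm) (5pm,3pm,2pm,4pm,6pm,3pm,4pm) (5pm,4pm,2pm,3pm,6pm,4pm,3pm) (5pm,6pm,2pm,3pm,4pm,6pm,3pm) (5pm,6pm,2pm,4pm,3pm,6pm,4pm) (5pm,6pm,3pm,4pm,3pm,6pm,4pm) — 7.
DesignReview=6pm: (6pm,2pm,3pm,4pm,3pm,2pm,4pm) (6pm,2pm,3pm,4pm,5pm,2pm,4pm) (6pm,3pm,2pm,4pm,5pm,3pm,4pm) (6pm,4pm,2pm,3pm,5pm,4pm,3pm) (6pm,5pm,2pm,3pm,4pm,5pm,3pm) (6pm,5pm,2pm,4pm,3pm,5pm,4pm) (6pm,5pm,3pm,4pm,3pm,5pm,4pm) — 7.
Summing: 4 + 2 + 2 + 7 + 7 = 22.

22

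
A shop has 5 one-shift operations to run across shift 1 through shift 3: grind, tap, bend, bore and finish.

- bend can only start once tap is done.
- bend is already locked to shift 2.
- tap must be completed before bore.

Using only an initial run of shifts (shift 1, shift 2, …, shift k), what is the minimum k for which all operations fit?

The precedence chain requires at least 2 distinct shifts.
2 works (last occupied shift: shift 2): for example bore in shift 2, bend in shift 2, finish in shift 1, grind in shift 1, tap in shift 1.

2 shifts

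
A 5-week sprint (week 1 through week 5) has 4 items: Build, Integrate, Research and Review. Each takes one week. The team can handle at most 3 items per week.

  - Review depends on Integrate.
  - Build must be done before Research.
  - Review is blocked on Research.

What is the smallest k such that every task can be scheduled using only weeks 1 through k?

3 weeks

The precedence chain requires at least 3 distinct weeks.
With at most 3 per week and 4 tasks, at least 2 weeks are needed.
3 works (last occupied week: week 3): for example Research=week 2, Integrate=week 1, Review=week 3, Build=week 1.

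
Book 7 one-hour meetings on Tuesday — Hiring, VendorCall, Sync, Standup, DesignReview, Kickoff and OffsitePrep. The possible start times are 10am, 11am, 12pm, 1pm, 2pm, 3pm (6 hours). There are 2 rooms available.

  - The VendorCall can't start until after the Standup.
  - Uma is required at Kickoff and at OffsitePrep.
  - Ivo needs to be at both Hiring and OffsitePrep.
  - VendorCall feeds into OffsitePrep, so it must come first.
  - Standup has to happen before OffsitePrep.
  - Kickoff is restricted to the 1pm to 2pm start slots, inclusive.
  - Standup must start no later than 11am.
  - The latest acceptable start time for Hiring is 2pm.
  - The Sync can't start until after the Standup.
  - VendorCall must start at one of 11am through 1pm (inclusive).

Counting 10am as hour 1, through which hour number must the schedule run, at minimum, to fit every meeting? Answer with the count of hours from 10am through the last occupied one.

4

The precedence chain requires at least 3 distinct hours.
With at most 2 per hour and 7 meetings, at least 4 hours are needed.
Kickoff can't be placed before 1pm — that is hour 4 counting from 10am — so the schedule must run through at least 4 hours.
4 works (last occupied hour: 1pm): for example OffsitePrep in 12pm; DesignReview in 12pm; Hiring in 10am; VendorCall in 11am; Kickoff in 1pm; Sync in 11am; Standup in 10am.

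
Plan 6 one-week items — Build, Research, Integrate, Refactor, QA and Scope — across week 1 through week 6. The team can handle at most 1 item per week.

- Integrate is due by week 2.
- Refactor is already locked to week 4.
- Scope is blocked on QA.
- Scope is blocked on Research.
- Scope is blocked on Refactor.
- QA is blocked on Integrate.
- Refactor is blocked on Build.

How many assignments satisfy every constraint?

7

Splitting on Build: it can be week 1 (2), week 2 (2), week 3 (3). Listing each branch's schedules as (Research, Integrate, Refactor, QA, Scope) by week number:
Build=week 1: (3,2,4,5,6) (5,2,4,3,6) — 2.
Build=week 2: (3,1,4,5,6) (5,1,4,3,6) — 2.
Build=week 3: (1,2,4,5,6) (2,1,4,5,6) (5,1,4,2,6) — 3.
Summing: 2 + 2 + 3 = 7.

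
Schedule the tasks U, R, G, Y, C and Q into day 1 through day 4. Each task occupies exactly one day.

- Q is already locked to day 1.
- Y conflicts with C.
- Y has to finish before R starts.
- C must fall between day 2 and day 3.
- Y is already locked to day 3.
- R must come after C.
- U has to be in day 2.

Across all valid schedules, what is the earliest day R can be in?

day 4

Precedence pushes R to at least day 4.
R at day 4 is achievable: R=day 4, U=day 2, Q=day 1, C=day 2, Y=day 3, G=day 1.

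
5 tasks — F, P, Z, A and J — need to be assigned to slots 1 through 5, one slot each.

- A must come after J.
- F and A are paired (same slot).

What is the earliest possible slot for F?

2

F must be in the same slot as A, which can't be before 2, so F is at least 2.
F at 2 is achievable: Z in 1; J in 1; F in 2; P in 1; A in 2.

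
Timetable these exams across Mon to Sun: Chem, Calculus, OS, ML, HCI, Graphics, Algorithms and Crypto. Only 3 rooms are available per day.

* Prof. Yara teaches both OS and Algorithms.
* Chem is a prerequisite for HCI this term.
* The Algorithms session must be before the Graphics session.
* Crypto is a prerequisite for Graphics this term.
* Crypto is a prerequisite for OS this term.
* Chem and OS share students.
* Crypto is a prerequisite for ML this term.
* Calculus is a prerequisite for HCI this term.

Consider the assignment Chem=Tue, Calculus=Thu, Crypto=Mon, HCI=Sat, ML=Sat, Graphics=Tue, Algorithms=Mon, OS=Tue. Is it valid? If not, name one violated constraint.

The Algorithms session must be before the Graphics session — holds.
Crypto is a prerequisite for Graphics this term — holds.
Chem is a prerequisite for HCI this term — holds.
Crypto is a prerequisite for ML this term — holds.
Only 3 rooms are available per day — holds.
Calculus is a prerequisite for HCI this term — holds.
Prof. Yara teaches both OS and Algorithms — holds.
Chem and OS share students — violated.
Crypto is a prerequisite for OS this term — holds.

No. Chem and OS share students is not satisfied.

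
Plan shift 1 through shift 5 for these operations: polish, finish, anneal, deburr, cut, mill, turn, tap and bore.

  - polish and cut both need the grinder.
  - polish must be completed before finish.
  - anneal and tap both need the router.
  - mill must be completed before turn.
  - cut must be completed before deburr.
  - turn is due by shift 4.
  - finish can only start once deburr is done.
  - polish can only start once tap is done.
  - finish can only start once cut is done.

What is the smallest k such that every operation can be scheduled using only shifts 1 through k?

The precedence chain requires at least 3 distinct shifts.
3 works (last occupied shift: shift 3): for example bore in shift 1; tap in shift 1; deburr in shift 2; cut in shift 1; turn in shift 2; polish in shift 2; mill in shift 1; anneal in shift 2; finish in shift 3.

3 shifts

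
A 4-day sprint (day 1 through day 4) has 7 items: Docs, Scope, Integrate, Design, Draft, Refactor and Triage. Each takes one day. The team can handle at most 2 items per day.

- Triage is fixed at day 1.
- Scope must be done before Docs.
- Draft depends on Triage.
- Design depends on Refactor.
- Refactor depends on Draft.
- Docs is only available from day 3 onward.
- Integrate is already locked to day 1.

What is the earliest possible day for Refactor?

day 3

Precedence pushes Refactor to at least day 3; downstream work caps Refactor at day 3.
Refactor at day 3 is achievable: Docs in day 3; Triage in day 1; Integrate in day 1; Design in day 4; Refactor in day 3; Scope in day 2; Draft in day 2.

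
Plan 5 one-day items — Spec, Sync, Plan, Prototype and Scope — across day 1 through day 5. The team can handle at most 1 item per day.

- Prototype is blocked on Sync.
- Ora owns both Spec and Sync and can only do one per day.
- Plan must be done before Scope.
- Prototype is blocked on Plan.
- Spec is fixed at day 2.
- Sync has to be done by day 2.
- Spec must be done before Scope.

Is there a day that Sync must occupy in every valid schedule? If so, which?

day 1

Sync's window is day 1–day 2.
Spec is fixed at day 2, and Sync can't share a day with Spec.
So Sync must be day 1.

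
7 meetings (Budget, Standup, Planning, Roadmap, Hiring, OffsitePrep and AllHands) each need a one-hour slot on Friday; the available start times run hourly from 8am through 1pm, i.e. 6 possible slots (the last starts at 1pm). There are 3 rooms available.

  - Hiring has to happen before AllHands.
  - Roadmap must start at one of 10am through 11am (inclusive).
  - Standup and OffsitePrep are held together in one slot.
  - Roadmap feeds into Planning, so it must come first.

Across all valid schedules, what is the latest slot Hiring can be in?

12pm

Downstream work caps Hiring at 12pm.
Hiring at 12pm is achievable: Budget -> 8am; Roadmap -> 10am; Standup -> 8am; Hiring -> 12pm; AllHands -> 1pm; Planning -> 11am; OffsitePrep -> 8am.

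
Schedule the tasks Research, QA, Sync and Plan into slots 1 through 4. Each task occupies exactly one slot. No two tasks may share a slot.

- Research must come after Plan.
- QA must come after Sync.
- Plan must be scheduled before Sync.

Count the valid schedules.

3

Enumerating: Sync -> 2, QA -> 4, Plan -> 1, Research -> 3 | Sync=2, QA=3, Plan=1, Research=4 | Plan=1, Research=2, QA=4, Sync=3.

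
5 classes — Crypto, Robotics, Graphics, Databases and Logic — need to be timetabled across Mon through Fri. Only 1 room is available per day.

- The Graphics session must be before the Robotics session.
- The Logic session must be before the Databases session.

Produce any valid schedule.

Databases -> Thu; Robotics -> Tue; Logic -> Wed; Crypto -> Fri; Graphics -> Mon

Checking: Logic(Wed) before Databases(Thu); Graphics(Mon) before Robotics(Tue); max 1 per day (cap 1).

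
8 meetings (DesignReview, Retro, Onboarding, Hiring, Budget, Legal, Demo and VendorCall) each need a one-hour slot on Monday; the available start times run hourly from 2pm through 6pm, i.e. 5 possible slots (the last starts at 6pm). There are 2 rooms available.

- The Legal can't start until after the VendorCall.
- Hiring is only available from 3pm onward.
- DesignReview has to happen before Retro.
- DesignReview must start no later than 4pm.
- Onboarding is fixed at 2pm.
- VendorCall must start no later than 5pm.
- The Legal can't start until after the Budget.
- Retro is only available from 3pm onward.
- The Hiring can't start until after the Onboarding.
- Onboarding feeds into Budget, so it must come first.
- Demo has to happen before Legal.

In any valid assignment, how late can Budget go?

5pm

Precedence pushes Budget to at least 3pm; downstream work caps Budget at 5pm.
Budget at 5pm is achievable: Demo in 4pm; Retro in 3pm; Hiring in 3pm; Legal in 6pm; Onboarding in 2pm; Budget in 5pm; VendorCall in 4pm; DesignReview in 2pm.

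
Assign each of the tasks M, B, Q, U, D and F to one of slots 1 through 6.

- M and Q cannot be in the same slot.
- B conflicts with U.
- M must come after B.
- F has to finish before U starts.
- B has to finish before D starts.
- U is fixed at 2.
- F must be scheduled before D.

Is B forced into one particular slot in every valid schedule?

B can be 1 (e.g. B -> 1, Q -> 1, D -> 2, U -> 2, M -> 2, F -> 1) or 3 (e.g. Q -> 1, D -> 4, B -> 3, U -> 2, F -> 1, M -> 4).

No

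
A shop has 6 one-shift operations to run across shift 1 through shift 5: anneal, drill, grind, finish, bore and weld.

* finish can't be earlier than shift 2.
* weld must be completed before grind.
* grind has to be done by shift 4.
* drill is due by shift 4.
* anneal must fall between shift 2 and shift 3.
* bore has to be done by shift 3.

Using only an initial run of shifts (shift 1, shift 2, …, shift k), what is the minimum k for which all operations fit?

2

The precedence chain requires at least 2 distinct shifts.
2 works (last occupied shift: shift 2): for example bore=shift 1, drill=shift 1, grind=shift 2, finish=shift 2, anneal=shift 2, weld=shift 1.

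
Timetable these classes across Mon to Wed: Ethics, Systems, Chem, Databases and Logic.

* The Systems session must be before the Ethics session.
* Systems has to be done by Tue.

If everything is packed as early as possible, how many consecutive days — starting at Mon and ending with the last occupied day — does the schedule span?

2 days

The precedence chain requires at least 2 distinct days.
2 works (last occupied day: Tue): for example Databases -> Mon; Ethics -> Tue; Logic -> Mon; Systems -> Mon; Chem -> Mon.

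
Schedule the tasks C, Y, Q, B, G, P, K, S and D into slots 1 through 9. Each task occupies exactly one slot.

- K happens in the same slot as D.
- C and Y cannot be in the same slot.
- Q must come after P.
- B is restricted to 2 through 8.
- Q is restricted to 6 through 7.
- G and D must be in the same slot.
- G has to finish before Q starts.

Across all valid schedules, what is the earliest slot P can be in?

Downstream work caps P at 6.
P at 1 is achievable: D=1, G=1, B=2, Q=6, Y=2, K=1, S=1, C=1, P=1.

1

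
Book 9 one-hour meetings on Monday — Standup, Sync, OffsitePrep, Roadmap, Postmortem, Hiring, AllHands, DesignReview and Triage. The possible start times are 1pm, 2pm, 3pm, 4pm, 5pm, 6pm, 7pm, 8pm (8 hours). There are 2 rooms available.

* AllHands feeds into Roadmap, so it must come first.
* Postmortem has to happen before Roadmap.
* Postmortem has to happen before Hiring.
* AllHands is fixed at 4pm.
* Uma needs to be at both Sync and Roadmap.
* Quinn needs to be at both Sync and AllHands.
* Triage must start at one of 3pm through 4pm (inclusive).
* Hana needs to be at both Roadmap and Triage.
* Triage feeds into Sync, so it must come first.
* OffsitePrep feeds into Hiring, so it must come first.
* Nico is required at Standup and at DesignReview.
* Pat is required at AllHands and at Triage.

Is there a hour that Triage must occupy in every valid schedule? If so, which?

Triage's window is 3pm–4pm.
AllHands is fixed at 4pm, and Triage can't share a hour with AllHands.
So Triage must be 3pm.

3pm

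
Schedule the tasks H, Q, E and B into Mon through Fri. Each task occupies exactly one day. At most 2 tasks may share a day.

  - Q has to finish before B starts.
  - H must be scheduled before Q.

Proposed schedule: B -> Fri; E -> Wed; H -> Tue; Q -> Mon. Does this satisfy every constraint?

No. H must be scheduled before Q is not satisfied.

H must be scheduled before Q — violated.
Q has to finish before B starts — holds.
At most 2 tasks may share a day — holds.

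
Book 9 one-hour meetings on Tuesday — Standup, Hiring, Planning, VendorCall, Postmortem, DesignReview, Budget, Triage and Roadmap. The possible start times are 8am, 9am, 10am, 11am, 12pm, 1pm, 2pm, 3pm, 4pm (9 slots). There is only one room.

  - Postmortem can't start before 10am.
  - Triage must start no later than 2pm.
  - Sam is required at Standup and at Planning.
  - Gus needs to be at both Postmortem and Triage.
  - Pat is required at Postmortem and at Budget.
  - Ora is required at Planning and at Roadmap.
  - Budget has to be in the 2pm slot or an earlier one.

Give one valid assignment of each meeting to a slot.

Postmortem in 10am; Triage in 9am; Hiring in 12pm; Roadmap in 4pm; DesignReview in 3pm; Planning in 1pm; VendorCall in 2pm; Standup in 11am; Budget in 8am

Checking: Standup(11am) != Planning(1pm); Planning(1pm) != Roadmap(4pm); Postmortem(10am) != Triage(9am); Postmortem(10am) != Budget(8am); Postmortem=10am in [10am,4pm]; Triage=9am in [8am,2pm]; Budget=8am in [8am,2pm]; max 1 per slot (cap 1).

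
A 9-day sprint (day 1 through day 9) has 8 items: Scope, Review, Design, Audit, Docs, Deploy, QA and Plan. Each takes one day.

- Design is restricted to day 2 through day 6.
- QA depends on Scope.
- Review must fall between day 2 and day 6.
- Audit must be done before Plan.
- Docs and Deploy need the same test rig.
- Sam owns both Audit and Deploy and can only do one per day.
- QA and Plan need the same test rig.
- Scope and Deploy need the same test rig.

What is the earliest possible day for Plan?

Precedence pushes Plan to at least day 2.
Plan at day 2 is achievable: Scope=day 1, Review=day 2, QA=day 3, Plan=day 2, Deploy=day 2, Docs=day 1, Audit=day 1, Design=day 2.

day 2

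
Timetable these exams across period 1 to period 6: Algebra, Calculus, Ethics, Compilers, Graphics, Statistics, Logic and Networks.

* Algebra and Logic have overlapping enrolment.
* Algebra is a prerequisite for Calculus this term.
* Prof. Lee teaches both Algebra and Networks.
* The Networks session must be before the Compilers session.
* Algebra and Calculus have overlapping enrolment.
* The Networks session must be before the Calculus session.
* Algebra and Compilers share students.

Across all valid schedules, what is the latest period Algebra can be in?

period 5

Downstream work caps Algebra at period 5.
Algebra at period 5 is achievable: Graphics=period 1, Ethics=period 1, Calculus=period 6, Networks=period 1, Statistics=period 1, Algebra=period 5, Compilers=period 2, Logic=period 1.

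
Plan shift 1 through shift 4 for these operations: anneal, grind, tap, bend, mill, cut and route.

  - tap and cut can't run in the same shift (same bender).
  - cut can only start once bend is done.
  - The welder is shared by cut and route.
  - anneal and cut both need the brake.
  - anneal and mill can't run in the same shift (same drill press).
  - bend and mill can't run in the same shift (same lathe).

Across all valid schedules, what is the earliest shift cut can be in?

Precedence pushes cut to at least shift 2.
cut at shift 2 is achievable: grind -> shift 1; mill -> shift 2; tap -> shift 1; anneal -> shift 1; route -> shift 1; cut -> shift 2; bend -> shift 1.

shift 2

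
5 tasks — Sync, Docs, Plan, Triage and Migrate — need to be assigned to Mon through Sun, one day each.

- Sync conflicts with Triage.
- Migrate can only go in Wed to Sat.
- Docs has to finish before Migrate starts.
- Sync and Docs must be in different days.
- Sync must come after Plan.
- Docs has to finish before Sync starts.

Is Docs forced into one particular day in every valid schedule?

Docs can be Mon (e.g. Plan in Mon, Sync in Tue, Docs in Mon, Migrate in Wed, Triage in Mon) or Tue (e.g. Sync -> Wed, Triage -> Mon, Docs -> Tue, Migrate -> Wed, Plan -> Mon).

No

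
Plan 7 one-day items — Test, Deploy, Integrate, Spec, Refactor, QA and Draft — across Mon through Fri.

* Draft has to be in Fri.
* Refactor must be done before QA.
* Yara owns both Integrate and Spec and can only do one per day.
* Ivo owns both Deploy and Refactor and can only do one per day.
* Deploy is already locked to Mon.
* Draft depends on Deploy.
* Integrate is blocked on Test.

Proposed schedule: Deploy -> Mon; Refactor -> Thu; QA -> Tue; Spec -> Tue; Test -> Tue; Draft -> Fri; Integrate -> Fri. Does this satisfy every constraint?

No — it violates: Refactor must be done before QA

Draft depends on Deploy — holds.
Yara owns both Integrate and Spec and can only do one per day — holds.
Refactor must be done before QA — violated.
Integrate is blocked on Test — holds.
Ivo owns both Deploy and Refactor and can only do one per day — holds.
Draft has to be in Fri — holds.
Deploy is already locked to Mon — holds.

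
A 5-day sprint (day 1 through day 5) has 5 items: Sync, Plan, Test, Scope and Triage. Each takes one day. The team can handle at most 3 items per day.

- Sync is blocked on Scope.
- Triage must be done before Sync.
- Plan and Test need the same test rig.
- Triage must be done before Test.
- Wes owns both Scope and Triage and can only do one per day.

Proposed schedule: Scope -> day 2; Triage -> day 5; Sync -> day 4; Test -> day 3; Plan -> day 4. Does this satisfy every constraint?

No. Triage must be done before Test is not satisfied.

Wes owns both Scope and Triage and can only do one per day — holds.
Sync is blocked on Scope — holds.
Plan and Test need the same test rig — holds.
Triage must be done before Test — violated.
The team can handle at most 3 items per day — holds.
Triage must be done before Sync — violated.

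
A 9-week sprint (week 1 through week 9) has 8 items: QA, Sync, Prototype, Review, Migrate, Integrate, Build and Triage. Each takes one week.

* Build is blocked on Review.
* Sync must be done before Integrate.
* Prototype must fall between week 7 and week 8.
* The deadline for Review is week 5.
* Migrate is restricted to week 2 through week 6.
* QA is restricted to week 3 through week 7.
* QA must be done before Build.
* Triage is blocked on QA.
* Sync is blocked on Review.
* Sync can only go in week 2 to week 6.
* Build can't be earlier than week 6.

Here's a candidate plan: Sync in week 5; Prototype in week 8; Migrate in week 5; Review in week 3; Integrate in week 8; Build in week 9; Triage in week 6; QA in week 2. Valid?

QA must be done before Build — holds.
Sync is blocked on Review — holds.
Build can't be earlier than week 6 — holds.
Migrate is restricted to week 2 through week 6 — holds.
Sync can only go in week 2 to week 6 — holds.
The deadline for Review is week 5 — holds.
QA is restricted to week 3 through week 7 — violated.
Build is blocked on Review — holds.
Sync must be done before Integrate — holds.
Triage is blocked on QA — holds.
Prototype must fall between week 7 and week 8 — holds.

No. QA is restricted to week 3 through week 7 is not satisfied.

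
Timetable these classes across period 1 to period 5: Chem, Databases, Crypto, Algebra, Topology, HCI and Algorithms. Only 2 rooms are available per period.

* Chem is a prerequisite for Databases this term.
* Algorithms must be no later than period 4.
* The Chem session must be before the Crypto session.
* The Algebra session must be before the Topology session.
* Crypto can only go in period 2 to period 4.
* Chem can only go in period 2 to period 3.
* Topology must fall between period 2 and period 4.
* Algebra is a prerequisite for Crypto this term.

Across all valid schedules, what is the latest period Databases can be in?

Precedence pushes Databases to at least period 3.
Databases at period 5 is achievable: Algorithms -> period 1, Crypto -> period 3, Chem -> period 2, Topology -> period 2, Databases -> period 5, Algebra -> period 1, HCI -> period 3.

period 5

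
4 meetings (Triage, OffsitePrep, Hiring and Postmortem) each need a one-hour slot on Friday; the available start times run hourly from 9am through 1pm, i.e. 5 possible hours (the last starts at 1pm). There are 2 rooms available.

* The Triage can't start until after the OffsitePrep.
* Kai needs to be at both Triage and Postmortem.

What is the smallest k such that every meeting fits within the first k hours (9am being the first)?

2 hours

The precedence chain requires at least 2 distinct hours.
With at most 2 per hour and 4 meetings, at least 2 hours are needed.
2 works (last occupied hour: 10am): for example Triage in 10am; OffsitePrep in 9am; Hiring in 10am; Postmortem in 9am.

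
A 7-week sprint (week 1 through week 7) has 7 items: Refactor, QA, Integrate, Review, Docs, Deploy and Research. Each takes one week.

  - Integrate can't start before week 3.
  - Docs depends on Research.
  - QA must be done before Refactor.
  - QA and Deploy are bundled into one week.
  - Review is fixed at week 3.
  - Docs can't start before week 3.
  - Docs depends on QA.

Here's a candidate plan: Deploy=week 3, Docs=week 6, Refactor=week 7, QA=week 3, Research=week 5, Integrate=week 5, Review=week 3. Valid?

Docs can't start before week 3 — holds.
Docs depends on QA — holds.
QA must be done before Refactor — holds.
Integrate can't start before week 3 — holds.
Docs depends on Research — holds.
QA and Deploy are bundled into one week — holds.
Review is fixed at week 3 — holds.

Valid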